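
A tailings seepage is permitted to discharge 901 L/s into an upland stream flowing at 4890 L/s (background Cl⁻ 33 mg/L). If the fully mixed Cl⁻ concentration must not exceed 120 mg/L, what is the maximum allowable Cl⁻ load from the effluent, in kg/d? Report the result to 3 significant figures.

46100 kg/d

Mass balance at the limit: 4890·33.00 + 901.0·Cₑ = 5791·120 → Cₑ = 592.2 mg/L.
901.0 L/s = 0.9010 m³/s. Load = 0.9010 m³/s × 592.2 g/m³ × 86 400 s/d = 46100 kg/d.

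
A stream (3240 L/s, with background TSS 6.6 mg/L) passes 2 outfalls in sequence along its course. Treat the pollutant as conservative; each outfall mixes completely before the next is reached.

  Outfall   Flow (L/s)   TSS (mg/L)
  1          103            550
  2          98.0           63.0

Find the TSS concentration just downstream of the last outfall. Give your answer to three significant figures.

24.5 mg/L

Below outfall 1: Q → 3343 L/s, C = (3240·6.600 + 103.0·550.0)/3343 = 23.34 mg/L.
Below outfall 2: Q → 3441 L/s, C = (3343·23.34 + 98.00·63.00)/3441 = 24.47 mg/L.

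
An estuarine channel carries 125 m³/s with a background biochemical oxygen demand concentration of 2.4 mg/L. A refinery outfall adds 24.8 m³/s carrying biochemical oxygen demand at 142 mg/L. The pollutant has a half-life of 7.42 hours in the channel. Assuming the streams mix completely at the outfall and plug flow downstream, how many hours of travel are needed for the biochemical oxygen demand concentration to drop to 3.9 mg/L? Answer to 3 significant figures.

Flow-weighted average: C = (125.0·2.400 + 24.80·142.0) / 149.8 = 3822/149.8 = 25.51 mg/L.
Half-life 7.42 h → k = ln 2 / 7.42 = 0.09342 h⁻¹ = 2.242 d⁻¹.
25.51·exp(−k·t) = 3.9 → t = ln(25.51/3.9)/k = 72380 s = 20.11 h.

20.1 h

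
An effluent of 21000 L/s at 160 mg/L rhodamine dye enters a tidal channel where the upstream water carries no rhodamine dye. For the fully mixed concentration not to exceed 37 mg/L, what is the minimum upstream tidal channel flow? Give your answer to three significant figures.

69800 L/s

Set C_mix = 37: (Q·0 + 21000·160.0) / (Q + 21000) = 37
→ Q = 21000·(160.0 − 37)/(37 − 0) = 69810 L/s.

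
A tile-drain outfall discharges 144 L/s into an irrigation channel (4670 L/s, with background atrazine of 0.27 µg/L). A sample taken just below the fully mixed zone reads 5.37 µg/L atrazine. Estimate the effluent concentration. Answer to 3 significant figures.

171 µg/L

Mass balance: 4670·0.2700 + 144.0·Cₑ = 4814·5.370
→ Cₑ = (4814·5.370 − 4670·0.2700) / 144.0 = 170.8 µg/L.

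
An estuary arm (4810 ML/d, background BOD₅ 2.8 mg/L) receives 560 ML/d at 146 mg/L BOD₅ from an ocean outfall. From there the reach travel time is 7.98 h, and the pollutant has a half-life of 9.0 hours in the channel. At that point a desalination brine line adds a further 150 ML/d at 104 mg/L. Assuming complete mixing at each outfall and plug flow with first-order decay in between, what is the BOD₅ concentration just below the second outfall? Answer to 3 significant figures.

Mass balance: C = (4810·2.800 + 560.0·146.0) / 5370 = 95230/5370 = 17.73 mg/L; combined flow 5370 ML/d.
Half-life 9.0 h → k = ln 2 / 9.0 = 0.07702 h⁻¹ = 1.848 d⁻¹.
Decay over the reach: 17.73·exp(−kt) = 17.73·0.5409 = 9.591 mg/L.
Second outfall: C = (5370·9.591 + 150.0·104.0)/5520 = 12.16 mg/L.

12.2 mg/L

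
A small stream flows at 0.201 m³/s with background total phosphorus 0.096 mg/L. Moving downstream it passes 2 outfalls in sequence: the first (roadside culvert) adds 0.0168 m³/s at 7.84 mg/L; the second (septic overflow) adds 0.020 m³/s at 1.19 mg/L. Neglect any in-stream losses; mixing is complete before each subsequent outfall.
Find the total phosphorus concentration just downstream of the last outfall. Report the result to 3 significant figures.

0.735 mg/L

Outfall 1: combined Q = 0.2178 m³/s; C = (0.2010·0.09600 + 0.01680·7.840)/0.2178 = 0.6933 mg/L.
Outfall 2: combined Q = 0.2378 m³/s; C = (0.2178·0.6933 + 0.02000·1.190)/0.2378 = 0.7351 mg/L.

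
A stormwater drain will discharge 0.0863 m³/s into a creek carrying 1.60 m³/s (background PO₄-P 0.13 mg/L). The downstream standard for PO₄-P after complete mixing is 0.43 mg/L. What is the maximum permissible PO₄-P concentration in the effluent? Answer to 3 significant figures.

5.99 mg/L

At the limit, (Qr·Cr + Qe·Cₑ)/(Qr + Qe) = 0.43:
Cₑ = (1.686·0.43 − 1.600·0.1300) / 0.08630 = 5.992 mg/L.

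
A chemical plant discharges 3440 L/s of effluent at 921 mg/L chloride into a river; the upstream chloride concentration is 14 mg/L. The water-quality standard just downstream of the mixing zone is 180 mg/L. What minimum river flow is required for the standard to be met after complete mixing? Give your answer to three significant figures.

Set C_mix = 180: (Q·14.00 + 3440·921.0) / (Q + 3440) = 180
→ Q = 3440·(921.0 − 180)/(180 − 14.00) = 15360 L/s.

15400 L/s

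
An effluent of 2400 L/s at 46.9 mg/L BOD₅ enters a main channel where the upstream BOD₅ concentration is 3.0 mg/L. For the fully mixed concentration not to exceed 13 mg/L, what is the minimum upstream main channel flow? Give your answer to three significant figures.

8140 L/s

Set C_mix = 13: (Q·3.000 + 2400·46.90) / (Q + 2400) = 13
→ Q = 2400·(46.90 − 13)/(13 − 3.000) = 8136 L/s.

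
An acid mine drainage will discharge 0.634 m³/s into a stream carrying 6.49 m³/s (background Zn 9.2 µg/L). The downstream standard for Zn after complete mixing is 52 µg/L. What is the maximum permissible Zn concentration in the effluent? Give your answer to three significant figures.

490 µg/L

At the limit, (Qr·Cr + Qe·Cₑ)/(Qr + Qe) = 52:
Cₑ = (7.124·52 − 6.490·9.200) / 0.6340 = 490.1 µg/L.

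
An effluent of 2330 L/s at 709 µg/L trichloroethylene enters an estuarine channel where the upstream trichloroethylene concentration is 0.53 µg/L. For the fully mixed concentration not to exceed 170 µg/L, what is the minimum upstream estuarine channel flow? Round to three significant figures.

Set C_mix = 170: (Q·0.5300 + 2330·709.0) / (Q + 2330) = 170
→ Q = 2330·(709.0 − 170)/(170 − 0.5300) = 7411 L/s.

7410 L/s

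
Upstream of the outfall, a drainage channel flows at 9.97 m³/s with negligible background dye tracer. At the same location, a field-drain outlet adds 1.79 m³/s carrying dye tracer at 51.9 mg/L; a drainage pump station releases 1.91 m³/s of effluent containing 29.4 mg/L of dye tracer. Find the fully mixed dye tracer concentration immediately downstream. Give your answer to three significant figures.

10.9 mg/L

After mixing, C = (9.970·0 + 1.790·51.90 + 1.910·29.40) / 13.67 = 149.1/13.67 = 10.90 mg/L.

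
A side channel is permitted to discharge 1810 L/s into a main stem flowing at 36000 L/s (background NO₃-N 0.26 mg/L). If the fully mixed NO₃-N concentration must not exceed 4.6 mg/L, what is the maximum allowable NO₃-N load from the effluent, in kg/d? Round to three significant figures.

Mass balance at the limit: 36000·0.2600 + 1810·Cₑ = 37810·4.6 → Cₑ = 90.92 mg/L.
1810 L/s = 1.810 m³/s. Load = 1.810 m³/s × 90.92 g/m³ × 86 400 s/d = 14220 kg/d.

14200 kg/d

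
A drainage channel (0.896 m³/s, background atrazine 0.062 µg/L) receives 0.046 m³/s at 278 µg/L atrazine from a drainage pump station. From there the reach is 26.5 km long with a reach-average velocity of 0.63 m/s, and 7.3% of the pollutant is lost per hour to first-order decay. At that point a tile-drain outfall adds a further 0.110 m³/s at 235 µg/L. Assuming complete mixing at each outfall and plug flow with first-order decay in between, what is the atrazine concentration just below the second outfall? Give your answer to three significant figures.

Flow-weighted average: C = (0.8960·0.06200 + 0.04600·278.0) / 0.9420 = 12.84/0.9420 = 13.63 µg/L; combined flow 0.9420 m³/s.
Travel time t = 26.5·1000 / 0.63 = 42060 s = 11.68 h.
7.3%/h lost → k = −ln(1 − 0.073) = 0.07580 h⁻¹.
Applying C = C₀e^(−kt): 13.63 × 0.4124 = 5.623 µg/L.
Second outfall: C = (0.9420·5.623 + 0.1100·235.0)/1.052 = 29.61 µg/L.

29.6 µg/L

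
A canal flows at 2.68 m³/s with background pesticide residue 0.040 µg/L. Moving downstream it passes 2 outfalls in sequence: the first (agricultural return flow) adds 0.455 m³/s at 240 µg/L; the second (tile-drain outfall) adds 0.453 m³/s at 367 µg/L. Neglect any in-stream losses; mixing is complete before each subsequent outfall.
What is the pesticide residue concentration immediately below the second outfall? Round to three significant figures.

Outfall 1: combined Q = 3.135 m³/s; C = (2.680·0.04000 + 0.4550·240.0)/3.135 = 34.87 µg/L.
Outfall 2: combined Q = 3.588 m³/s; C = (3.135·34.87 + 0.4530·367.0)/3.588 = 76.80 µg/L.

76.8 µg/L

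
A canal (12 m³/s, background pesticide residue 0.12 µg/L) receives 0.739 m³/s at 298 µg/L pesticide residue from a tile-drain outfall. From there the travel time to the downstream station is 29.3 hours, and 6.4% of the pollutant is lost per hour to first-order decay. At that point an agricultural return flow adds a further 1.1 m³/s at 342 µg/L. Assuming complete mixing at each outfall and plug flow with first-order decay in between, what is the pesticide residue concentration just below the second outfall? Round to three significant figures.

29.5 µg/L

Mixed concentration C = ΣQC/ΣQ = (12.00·0.1200 + 0.7390·298.0) / 12.74 = 221.7/12.74 = 17.40 µg/L; combined flow 12.74 m³/s.
6.4%/h lost → k = −ln(1 − 0.064) = 0.06614 h⁻¹.
First-order decay: C = 17.40·exp(−k·t) = 17.40·0.1440 = 2.506 µg/L.
At the second outfall, C = (12.74·2.506 + 1.100·342.0) / (12.74 + 1.100) = 29.49 µg/L.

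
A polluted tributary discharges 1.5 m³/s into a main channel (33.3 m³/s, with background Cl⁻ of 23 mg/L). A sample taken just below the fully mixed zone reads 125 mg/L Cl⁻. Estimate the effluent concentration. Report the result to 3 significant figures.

2390 mg/L

Mass balance: 33.30·23.00 + 1.500·Cₑ = 34.80·125.0
→ Cₑ = (34.80·125.0 − 33.30·23.00) / 1.500 = 2389 mg/L.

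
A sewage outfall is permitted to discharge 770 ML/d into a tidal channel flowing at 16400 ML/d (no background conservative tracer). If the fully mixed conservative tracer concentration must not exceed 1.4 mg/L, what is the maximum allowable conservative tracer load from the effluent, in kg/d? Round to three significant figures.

24000 kg/d

Mass balance at the limit: 16400·0 + 770.0·Cₑ = 17170·1.4 → Cₑ = 31.22 mg/L.
770.0 ML/d = 8.912 m³/s. Load = 8.912 m³/s × 31.22 g/m³ × 86 400 s/d = 24040 kg/d.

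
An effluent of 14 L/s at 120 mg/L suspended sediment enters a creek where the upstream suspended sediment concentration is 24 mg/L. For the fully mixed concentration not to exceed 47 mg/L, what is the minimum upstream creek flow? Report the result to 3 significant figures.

44.4 L/s

Set C_mix = 47: (Q·24.00 + 14.00·120.0) / (Q + 14.00) = 47
→ Q = 14.00·(120.0 − 47)/(47 − 24.00) = 44.43 L/s.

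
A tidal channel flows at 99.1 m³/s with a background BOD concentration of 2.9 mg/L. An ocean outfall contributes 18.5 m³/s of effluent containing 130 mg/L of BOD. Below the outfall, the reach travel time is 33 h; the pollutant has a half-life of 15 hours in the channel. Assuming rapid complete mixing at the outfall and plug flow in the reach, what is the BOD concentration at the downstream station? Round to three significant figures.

4.98 mg/L

Conservation of mass: C = (99.10·2.900 + 18.50·130.0) / 117.6 = 2692/117.6 = 22.89 mg/L.
Half-life 15 h → k = ln 2 / 15 = 0.04621 h⁻¹ = 1.109 d⁻¹.
Applying C = C₀e^(−kt): 22.89 × 0.2176 = 4.983 mg/L.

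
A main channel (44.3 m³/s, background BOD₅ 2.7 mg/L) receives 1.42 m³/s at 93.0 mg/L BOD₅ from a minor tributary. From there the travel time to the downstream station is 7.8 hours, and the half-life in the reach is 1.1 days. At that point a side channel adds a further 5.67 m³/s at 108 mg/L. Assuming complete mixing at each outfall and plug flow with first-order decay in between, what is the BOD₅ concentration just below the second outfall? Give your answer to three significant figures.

15.9 mg/L

After mixing, C = (44.30·2.700 + 1.420·93.00) / 45.72 = 251.7/45.72 = 5.505 mg/L; combined flow 45.72 m³/s.
Half-life 1.1 d → k = ln 2 / 1.1 = 0.6301 d⁻¹.
Decay over the reach: 5.505·exp(−kt) = 5.505·0.8148 = 4.485 mg/L.
At the second outfall, C = (45.72·4.485 + 5.670·108.0) / (45.72 + 5.670) = 15.91 mg/L.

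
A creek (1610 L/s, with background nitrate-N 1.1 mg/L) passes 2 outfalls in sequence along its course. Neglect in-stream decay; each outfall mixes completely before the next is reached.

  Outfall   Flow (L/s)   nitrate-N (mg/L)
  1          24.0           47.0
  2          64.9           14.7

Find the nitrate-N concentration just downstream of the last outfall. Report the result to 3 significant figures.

Outfall 1: combined Q = 1634 L/s; C = (1610·1.100 + 24.00·47.00)/1634 = 1.774 mg/L.
Outfall 2: combined Q = 1699 L/s; C = (1634·1.774 + 64.90·14.70)/1699 = 2.268 mg/L.

2.27 mg/L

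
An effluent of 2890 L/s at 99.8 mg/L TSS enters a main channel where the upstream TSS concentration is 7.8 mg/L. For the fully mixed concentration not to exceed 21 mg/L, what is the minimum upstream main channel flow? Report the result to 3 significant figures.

17300 L/s

Set C_mix = 21: (Q·7.800 + 2890·99.80) / (Q + 2890) = 21
→ Q = 2890·(99.80 − 21)/(21 − 7.800) = 17250 L/s.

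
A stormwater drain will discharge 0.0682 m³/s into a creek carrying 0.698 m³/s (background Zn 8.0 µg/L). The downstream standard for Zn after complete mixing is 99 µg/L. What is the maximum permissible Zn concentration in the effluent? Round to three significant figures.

At the limit, (Qr·Cr + Qe·Cₑ)/(Qr + Qe) = 99:
Cₑ = (0.7662·99 − 0.6980·8.000) / 0.06820 = 1030 µg/L.

1030 µg/L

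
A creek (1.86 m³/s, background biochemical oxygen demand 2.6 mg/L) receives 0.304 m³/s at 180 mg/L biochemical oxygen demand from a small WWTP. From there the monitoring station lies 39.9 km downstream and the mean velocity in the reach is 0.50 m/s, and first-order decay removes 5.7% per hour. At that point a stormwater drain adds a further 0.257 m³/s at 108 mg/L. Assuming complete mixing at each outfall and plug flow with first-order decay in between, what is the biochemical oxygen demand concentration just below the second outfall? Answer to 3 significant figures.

18.2 mg/L

Conservation of mass: C = (1.860·2.600 + 0.3040·180.0) / 2.164 = 59.56/2.164 = 27.52 mg/L; combined flow 2.164 m³/s.
Travel time t = 39.9·1000 / 0.50 = 79800 s = 22.17 h.
5.7%/h lost → k = −ln(1 − 0.057) = 0.05869 h⁻¹.
Decay over the reach: 27.52·exp(−kt) = 27.52·0.2723 = 7.493 mg/L.
At the second outfall, C = (2.164·7.493 + 0.2570·108.0) / (2.164 + 0.2570) = 18.16 mg/L.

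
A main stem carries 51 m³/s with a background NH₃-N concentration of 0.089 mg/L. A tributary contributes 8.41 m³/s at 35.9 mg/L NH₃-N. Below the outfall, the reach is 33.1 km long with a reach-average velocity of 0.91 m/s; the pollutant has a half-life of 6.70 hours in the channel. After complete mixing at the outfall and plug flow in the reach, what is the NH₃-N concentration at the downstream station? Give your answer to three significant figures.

1.81 mg/L

Conservation of mass: C = (51.00·0.08900 + 8.410·35.90) / 59.41 = 306.5/59.41 = 5.158 mg/L.
Travel time t = 33.1·1000 / 0.91 = 36370 s = 10.10 h.
Half-life 6.70 h → k = ln 2 / 6.70 = 0.1035 h⁻¹ = 2.483 d⁻¹.
First-order decay: C = 5.158·exp(−k·t) = 5.158·0.3516 = 1.814 mg/L.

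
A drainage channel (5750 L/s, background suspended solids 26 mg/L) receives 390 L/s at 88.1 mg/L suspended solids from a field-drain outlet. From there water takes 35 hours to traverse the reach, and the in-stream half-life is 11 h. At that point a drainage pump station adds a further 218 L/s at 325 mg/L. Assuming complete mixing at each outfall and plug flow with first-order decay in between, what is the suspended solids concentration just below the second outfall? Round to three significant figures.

Mixed concentration C = ΣQC/ΣQ = (5750·26.00 + 390.0·88.10) / 6140 = 183900/6140 = 29.94 mg/L; combined flow 6140 L/s.
Half-life 11 h → k = ln 2 / 11 = 0.06301 h⁻¹ = 1.512 d⁻¹.
After decay, C = 29.94 × e^(−kt) = 29.94 × 0.1102 = 3.300 mg/L.
At the second outfall, C = (6140·3.300 + 218.0·325.0) / (6140 + 218.0) = 14.33 mg/L.

14.3 mg/L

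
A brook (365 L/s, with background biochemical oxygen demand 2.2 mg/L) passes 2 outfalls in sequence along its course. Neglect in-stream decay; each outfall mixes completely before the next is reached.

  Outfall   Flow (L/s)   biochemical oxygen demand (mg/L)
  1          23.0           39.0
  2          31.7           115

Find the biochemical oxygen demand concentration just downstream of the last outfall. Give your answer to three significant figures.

12.7 mg/L

Below outfall 1: Q → 388.0 L/s, C = (365.0·2.200 + 23.00·39.00)/388.0 = 4.381 mg/L.
Below outfall 2: Q → 419.7 L/s, C = (388.0·4.381 + 31.70·115.0)/419.7 = 12.74 mg/L.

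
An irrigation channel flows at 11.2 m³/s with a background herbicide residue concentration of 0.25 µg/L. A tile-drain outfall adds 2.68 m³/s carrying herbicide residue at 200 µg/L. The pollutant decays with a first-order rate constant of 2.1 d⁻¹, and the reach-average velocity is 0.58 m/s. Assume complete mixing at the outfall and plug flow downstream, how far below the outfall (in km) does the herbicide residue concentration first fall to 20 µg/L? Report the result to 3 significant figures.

15.8 km

Mixed concentration C = ΣQC/ΣQ = (11.20·0.2500 + 2.680·200.0) / 13.88 = 538.8/13.88 = 38.82 µg/L.
Set 38.82·exp(−k·t) = 20 → t = ln(38.82/20)/k = 27280 s = 7.579 h.
Distance = v·t = 0.58·27280 = 15820 m = 15.82 km.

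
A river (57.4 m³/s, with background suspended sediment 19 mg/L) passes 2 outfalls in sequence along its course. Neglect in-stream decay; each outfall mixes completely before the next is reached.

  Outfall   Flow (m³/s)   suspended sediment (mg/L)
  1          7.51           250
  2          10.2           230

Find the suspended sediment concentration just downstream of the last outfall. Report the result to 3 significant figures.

Below outfall 1: Q → 64.91 m³/s, C = (57.40·19.00 + 7.510·250.0)/64.91 = 45.73 mg/L.
Below outfall 2: Q → 75.11 m³/s, C = (64.91·45.73 + 10.20·230.0)/75.11 = 70.75 mg/L.

70.8 mg/L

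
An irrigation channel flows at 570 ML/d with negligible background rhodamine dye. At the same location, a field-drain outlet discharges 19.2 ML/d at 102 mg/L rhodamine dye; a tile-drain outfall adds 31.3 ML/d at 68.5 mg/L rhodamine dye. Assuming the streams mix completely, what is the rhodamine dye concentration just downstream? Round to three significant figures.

Conservation of mass: C = (570.0·0 + 19.20·102.0 + 31.30·68.50) / 620.5 = 4102/620.5 = 6.612 mg/L.

6.61 mg/L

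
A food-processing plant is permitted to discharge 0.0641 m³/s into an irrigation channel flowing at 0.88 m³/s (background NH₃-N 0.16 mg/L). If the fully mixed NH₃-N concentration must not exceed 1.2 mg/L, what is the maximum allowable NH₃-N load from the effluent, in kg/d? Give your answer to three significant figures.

Mass balance at the limit: 0.8800·0.1600 + 0.06410·Cₑ = 0.9441·1.2 → Cₑ = 15.48 mg/L.
Load = 0.06410 m³/s × 15.48 g/m³ × 86 400 s/d = 85.72 kg/d.

85.7 kg/d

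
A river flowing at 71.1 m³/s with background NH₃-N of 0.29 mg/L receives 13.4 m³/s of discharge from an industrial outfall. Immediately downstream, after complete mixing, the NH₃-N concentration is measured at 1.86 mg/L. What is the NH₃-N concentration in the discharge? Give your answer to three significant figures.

10.2 mg/L

Mass balance: 71.10·0.2900 + 13.40·Cₑ = 84.50·1.860
→ Cₑ = (84.50·1.860 − 71.10·0.2900) / 13.40 = 10.19 mg/L.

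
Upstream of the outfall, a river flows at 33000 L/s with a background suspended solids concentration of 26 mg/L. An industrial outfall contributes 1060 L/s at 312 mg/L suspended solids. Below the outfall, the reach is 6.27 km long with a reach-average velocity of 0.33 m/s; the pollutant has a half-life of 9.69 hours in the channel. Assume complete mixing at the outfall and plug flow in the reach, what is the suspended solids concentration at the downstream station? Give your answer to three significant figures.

Mixed concentration C = ΣQC/ΣQ = (33000·26.00 + 1060·312.0) / 34060 = 1189000/34060 = 34.90 mg/L.
Travel time t = 6.27·1000 / 0.33 = 19000 s = 5.278 h.
Half-life 9.69 h → k = ln 2 / 9.69 = 0.07153 h⁻¹ = 1.717 d⁻¹.
First-order decay: C = 34.90·exp(−k·t) = 34.90·0.6856 = 23.93 mg/L.

23.9 mg/L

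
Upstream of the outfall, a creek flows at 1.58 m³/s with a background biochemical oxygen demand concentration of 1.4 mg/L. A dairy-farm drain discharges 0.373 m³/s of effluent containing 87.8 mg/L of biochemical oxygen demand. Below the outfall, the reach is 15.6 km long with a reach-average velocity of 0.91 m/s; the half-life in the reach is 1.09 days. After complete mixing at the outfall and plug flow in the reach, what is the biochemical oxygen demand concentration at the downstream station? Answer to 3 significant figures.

15.8 mg/L

Mass balance: C = (1.580·1.400 + 0.3730·87.80) / 1.953 = 34.96/1.953 = 17.90 mg/L.
Travel time t = 15.6·1000 / 0.91 = 17140 s = 4.762 h.
Half-life 1.09 d → k = ln 2 / 1.09 = 0.6359 d⁻¹.
First-order decay: C = 17.90·exp(−k·t) = 17.90·0.8815 = 15.78 mg/L.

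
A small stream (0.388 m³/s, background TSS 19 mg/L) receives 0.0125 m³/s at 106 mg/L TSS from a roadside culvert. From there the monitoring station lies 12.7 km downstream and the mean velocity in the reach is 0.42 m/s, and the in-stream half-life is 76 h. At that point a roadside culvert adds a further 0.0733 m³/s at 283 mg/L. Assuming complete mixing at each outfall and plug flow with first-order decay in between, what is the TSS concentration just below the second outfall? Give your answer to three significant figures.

60.8 mg/L

Mass balance: C = (0.3880·19.00 + 0.01250·106.0) / 0.4005 = 8.697/0.4005 = 21.72 mg/L; combined flow 0.4005 m³/s.
Travel time t = 12.7·1000 / 0.42 = 30240 s = 8.399 h.
Half-life 76 h → k = ln 2 / 76 = 0.009120 h⁻¹ = 0.2189 d⁻¹.
After decay, C = 21.72 × e^(−kt) = 21.72 × 0.9263 = 20.11 mg/L.
At the second outfall, C = (0.4005·20.11 + 0.07330·283.0) / (0.4005 + 0.07330) = 60.78 mg/L.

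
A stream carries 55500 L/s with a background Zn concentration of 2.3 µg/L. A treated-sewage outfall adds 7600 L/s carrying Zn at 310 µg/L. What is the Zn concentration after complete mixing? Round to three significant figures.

Mixed concentration C = ΣQC/ΣQ = (55500·2.300 + 7600·310.0) / 63100 = 2484000/63100 = 39.36 µg/L.

39.4 µg/L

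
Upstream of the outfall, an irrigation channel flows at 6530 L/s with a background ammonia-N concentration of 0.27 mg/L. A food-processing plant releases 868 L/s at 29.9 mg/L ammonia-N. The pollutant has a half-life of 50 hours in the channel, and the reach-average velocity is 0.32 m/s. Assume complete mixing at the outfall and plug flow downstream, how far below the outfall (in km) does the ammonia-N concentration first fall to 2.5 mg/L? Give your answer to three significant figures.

33.6 km

Conservation of mass: C = (6530·0.2700 + 868.0·29.90) / 7398 = 27720/7398 = 3.746 mg/L.
Half-life 50 h → k = ln 2 / 50 = 0.01386 h⁻¹ = 0.3327 d⁻¹.
Set 3.746·exp(−k·t) = 2.5 → t = ln(3.746/2.5)/k = 105000 s = 29.18 h.
Distance = v·t = 0.32·105000 = 33620 m = 33.62 km.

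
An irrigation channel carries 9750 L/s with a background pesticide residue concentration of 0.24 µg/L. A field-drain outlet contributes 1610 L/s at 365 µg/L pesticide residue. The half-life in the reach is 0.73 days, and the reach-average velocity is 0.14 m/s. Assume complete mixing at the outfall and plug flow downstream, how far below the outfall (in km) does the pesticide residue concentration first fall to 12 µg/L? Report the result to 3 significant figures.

18.7 km

Flow-weighted average: C = (9750·0.2400 + 1610·365.0) / 11360 = 590000/11360 = 51.94 µg/L.
Half-life 0.73 d → k = ln 2 / 0.73 = 0.9495 d⁻¹.
Set 51.94·exp(−k·t) = 12 → t = ln(51.94/12)/k = 133300 s = 37.03 h.
Distance = v·t = 0.14·133300 = 18660 m = 18.66 km.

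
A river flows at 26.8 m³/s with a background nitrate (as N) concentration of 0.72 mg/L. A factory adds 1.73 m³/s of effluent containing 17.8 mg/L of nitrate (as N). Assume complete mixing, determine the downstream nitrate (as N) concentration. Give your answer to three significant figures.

1.76 mg/L

Conservation of mass: C = (26.80·0.7200 + 1.730·17.80) / 28.53 = 50.09/28.53 = 1.756 mg/L.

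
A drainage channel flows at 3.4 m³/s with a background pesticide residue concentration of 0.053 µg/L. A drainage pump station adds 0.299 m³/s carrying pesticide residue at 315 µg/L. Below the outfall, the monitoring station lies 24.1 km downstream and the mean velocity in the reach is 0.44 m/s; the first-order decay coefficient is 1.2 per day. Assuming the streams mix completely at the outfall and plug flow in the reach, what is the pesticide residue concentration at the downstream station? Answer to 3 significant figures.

11.9 µg/L

Mass balance: C = (3.400·0.05300 + 0.2990·315.0) / 3.699 = 94.37/3.699 = 25.51 µg/L.
Travel time t = 24.1·1000 / 0.44 = 54770 s = 15.21 h.
Applying C = C₀e^(−kt): 25.51 × 0.4673 = 11.92 µg/L.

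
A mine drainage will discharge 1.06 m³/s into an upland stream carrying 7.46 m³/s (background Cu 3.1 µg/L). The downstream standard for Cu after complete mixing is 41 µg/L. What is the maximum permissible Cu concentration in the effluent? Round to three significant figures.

At the limit, (Qr·Cr + Qe·Cₑ)/(Qr + Qe) = 41:
Cₑ = (8.520·41 − 7.460·3.100) / 1.060 = 307.7 µg/L.

308 µg/L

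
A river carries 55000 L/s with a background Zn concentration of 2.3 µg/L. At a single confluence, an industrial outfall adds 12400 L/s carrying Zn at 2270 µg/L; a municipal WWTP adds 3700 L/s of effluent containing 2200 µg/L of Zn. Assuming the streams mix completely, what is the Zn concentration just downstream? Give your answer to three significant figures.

512 µg/L

Conservation of mass: C = (55000·2.300 + 12400·2270 + 3700·2200) / 71100 = 36410000/71100 = 512.2 µg/L.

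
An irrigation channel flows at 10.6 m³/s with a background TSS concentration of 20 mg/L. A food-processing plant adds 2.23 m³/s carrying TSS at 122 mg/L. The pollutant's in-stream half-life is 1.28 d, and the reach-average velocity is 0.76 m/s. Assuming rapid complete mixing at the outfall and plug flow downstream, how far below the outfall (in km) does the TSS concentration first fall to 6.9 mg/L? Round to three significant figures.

206 km

Mass balance: C = (10.60·20.00 + 2.230·122.0) / 12.83 = 484.1/12.83 = 37.73 mg/L.
Half-life 1.28 d → k = ln 2 / 1.28 = 0.5415 d⁻¹.
Set 37.73·exp(−k·t) = 6.9 → t = ln(37.73/6.9)/k = 271100 s = 75.29 h.
Distance = v·t = 0.76·271100 = 206000 m = 206.0 km.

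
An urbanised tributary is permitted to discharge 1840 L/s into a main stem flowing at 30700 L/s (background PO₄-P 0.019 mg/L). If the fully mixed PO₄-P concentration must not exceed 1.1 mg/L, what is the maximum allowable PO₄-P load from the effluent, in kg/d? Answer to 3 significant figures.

3040 kg/d

Mass balance at the limit: 30700·0.01900 + 1840·Cₑ = 32540·1.1 → Cₑ = 19.14 mg/L.
1840 L/s = 1.840 m³/s. Load = 1.840 m³/s × 19.14 g/m³ × 86 400 s/d = 3042 kg/d.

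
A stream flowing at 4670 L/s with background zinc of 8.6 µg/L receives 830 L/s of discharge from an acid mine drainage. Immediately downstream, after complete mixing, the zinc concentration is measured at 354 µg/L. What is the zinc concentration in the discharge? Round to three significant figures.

Mass balance: 4670·8.600 + 830.0·Cₑ = 5500·354.0
→ Cₑ = (5500·354.0 − 4670·8.600) / 830.0 = 2297 µg/L.

2300 µg/L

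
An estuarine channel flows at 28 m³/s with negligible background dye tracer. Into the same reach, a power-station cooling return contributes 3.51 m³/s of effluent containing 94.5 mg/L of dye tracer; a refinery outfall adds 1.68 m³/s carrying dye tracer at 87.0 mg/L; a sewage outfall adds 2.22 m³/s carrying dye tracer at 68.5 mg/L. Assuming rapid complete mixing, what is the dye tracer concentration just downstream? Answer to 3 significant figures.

After mixing, C = (28.00·0 + 3.510·94.50 + 1.680·87.00 + 2.220·68.50) / 35.41 = 629.9/35.41 = 17.79 mg/L.

17.8 mg/L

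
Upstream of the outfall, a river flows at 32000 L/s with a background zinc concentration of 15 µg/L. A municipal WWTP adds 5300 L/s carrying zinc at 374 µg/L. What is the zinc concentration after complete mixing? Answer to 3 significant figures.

After mixing, C = (32000·15.00 + 5300·374.0) / 37300 = 2462000/37300 = 66.01 µg/L.

66.0 µg/L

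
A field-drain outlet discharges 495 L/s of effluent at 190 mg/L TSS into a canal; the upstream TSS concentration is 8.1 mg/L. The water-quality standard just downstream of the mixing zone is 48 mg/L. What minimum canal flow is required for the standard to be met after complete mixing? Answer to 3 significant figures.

Set C_mix = 48: (Q·8.100 + 495.0·190.0) / (Q + 495.0) = 48
→ Q = 495.0·(190.0 − 48)/(48 − 8.100) = 1762 L/s.

1760 L/s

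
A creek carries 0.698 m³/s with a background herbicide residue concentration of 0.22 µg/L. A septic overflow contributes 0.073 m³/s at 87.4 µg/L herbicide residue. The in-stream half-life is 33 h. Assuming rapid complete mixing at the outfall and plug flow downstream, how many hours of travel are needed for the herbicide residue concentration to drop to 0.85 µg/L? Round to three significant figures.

109 h

Conservation of mass: C = (0.6980·0.2200 + 0.07300·87.40) / 0.7710 = 6.534/0.7710 = 8.474 µg/L.
Half-life 33 h → k = ln 2 / 33 = 0.02100 h⁻¹ = 0.5041 d⁻¹.
8.474·exp(−k·t) = 0.85 → t = ln(8.474/0.85)/k = 394100 s = 109.5 h.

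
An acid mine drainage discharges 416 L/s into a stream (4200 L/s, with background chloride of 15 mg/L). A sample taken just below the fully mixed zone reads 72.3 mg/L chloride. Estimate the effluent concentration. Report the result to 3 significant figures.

651 mg/L

Mass balance: 4200·15.00 + 416.0·Cₑ = 4616·72.30
→ Cₑ = (4616·72.30 − 4200·15.00) / 416.0 = 650.8 mg/L.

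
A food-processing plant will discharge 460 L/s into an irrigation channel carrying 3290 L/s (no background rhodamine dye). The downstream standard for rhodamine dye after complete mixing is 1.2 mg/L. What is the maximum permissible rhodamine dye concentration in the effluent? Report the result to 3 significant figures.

At the limit, (Qr·Cr + Qe·Cₑ)/(Qr + Qe) = 1.2:
Cₑ = (3750·1.2 − 3290·0) / 460.0 = 9.783 mg/L.

9.78 mg/L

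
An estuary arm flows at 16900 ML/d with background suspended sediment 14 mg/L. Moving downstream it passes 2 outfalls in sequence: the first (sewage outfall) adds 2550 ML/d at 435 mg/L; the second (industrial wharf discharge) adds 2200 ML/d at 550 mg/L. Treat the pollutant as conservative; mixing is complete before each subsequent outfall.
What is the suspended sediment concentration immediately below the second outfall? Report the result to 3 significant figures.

Outfall 1: combined Q = 19450 ML/d; C = (16900·14.00 + 2550·435.0)/19450 = 69.20 mg/L.
Outfall 2: combined Q = 21650 ML/d; C = (19450·69.20 + 2200·550.0)/21650 = 118.1 mg/L.

118 mg/L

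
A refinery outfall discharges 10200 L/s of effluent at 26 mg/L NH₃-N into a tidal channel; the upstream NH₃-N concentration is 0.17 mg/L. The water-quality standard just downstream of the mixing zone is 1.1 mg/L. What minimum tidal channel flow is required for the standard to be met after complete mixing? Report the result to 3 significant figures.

Set C_mix = 1.1: (Q·0.1700 + 10200·26.00) / (Q + 10200) = 1.1
→ Q = 10200·(26.00 − 1.1)/(1.1 − 0.1700) = 273100 L/s.

273000 L/s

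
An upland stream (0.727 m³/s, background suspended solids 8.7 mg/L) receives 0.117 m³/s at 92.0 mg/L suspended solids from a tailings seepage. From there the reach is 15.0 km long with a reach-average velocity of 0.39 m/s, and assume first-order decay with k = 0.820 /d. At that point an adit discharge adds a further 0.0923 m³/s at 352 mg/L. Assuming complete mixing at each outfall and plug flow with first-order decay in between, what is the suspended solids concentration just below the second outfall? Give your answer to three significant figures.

47.4 mg/L

Mass balance: C = (0.7270·8.700 + 0.1170·92.00) / 0.8440 = 17.09/0.8440 = 20.25 mg/L; combined flow 0.8440 m³/s.
Travel time t = 15.0·1000 / 0.39 = 38460 s = 10.68 h.
After decay, C = 20.25 × e^(−kt) = 20.25 × 0.6942 = 14.06 mg/L.
At the second outfall, C = (0.8440·14.06 + 0.09230·352.0) / (0.8440 + 0.09230) = 47.37 mg/L.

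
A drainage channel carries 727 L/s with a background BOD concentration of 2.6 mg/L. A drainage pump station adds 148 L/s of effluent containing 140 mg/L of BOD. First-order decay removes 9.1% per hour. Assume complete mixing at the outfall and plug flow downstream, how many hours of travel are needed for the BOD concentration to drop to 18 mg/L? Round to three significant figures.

3.79 h

Mixed concentration C = ΣQC/ΣQ = (727.0·2.600 + 148.0·140.0) / 875.0 = 22610/875.0 = 25.84 mg/L.
9.1%/h lost → k = −ln(1 − 0.091) = 0.09541 h⁻¹.
25.84·exp(−k·t) = 18 → t = ln(25.84/18)/k = 13640 s = 3.790 h.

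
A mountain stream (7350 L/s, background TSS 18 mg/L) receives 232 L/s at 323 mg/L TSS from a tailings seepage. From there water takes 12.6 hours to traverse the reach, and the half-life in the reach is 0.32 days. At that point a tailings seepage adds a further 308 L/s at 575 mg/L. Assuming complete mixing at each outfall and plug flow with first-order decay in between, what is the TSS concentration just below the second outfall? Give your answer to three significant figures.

Conservation of mass: C = (7350·18.00 + 232.0·323.0) / 7582 = 207200/7582 = 27.33 mg/L; combined flow 7582 L/s.
Half-life 0.32 d → k = ln 2 / 0.32 = 2.166 d⁻¹.
First-order decay: C = 27.33·exp(−k·t) = 27.33·0.3207 = 8.766 mg/L.
At the second outfall, C = (7582·8.766 + 308.0·575.0) / (7582 + 308.0) = 30.87 mg/L.

30.9 mg/L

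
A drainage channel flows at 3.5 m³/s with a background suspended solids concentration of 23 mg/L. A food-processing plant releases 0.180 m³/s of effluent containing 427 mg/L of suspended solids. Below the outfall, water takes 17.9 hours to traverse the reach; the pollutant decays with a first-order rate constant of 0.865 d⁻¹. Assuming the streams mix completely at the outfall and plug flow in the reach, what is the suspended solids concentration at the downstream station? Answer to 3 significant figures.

After mixing, C = (3.500·23.00 + 0.1800·427.0) / 3.680 = 157.4/3.680 = 42.76 mg/L.
After decay, C = 42.76 × e^(−kt) = 42.76 × 0.5246 = 22.43 mg/L.

22.4 mg/L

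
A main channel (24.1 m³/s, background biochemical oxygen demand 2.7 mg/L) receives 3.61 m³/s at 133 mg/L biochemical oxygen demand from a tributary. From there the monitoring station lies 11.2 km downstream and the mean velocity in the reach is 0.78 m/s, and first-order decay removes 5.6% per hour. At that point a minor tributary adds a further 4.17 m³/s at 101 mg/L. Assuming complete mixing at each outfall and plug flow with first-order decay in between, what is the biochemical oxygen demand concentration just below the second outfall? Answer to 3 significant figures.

Conservation of mass: C = (24.10·2.700 + 3.610·133.0) / 27.71 = 545.2/27.71 = 19.68 mg/L; combined flow 27.71 m³/s.
Travel time t = 11.2·1000 / 0.78 = 14360 s = 3.989 h.
5.6%/h lost → k = −ln(1 − 0.056) = 0.05763 h⁻¹.
Decay over the reach: 19.68·exp(−kt) = 19.68·0.7946 = 15.63 mg/L.
Second outfall: C = (27.71·15.63 + 4.170·101.0)/31.88 = 26.80 mg/L.

26.8 mg/L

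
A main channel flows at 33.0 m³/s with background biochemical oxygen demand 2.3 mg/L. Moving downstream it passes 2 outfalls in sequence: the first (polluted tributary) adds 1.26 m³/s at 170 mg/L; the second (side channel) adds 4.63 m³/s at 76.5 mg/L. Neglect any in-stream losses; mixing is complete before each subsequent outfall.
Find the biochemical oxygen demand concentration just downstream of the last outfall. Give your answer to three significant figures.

16.6 mg/L

After outfall 1: Q = 33.00 + 1.260 = 34.26 m³/s; C = (33.00·2.300 + 1.260·170.0)/34.26 = 8.468 mg/L.
After outfall 2: Q = 34.26 + 4.630 = 38.89 m³/s; C = (34.26·8.468 + 4.630·76.50)/38.89 = 16.57 mg/L.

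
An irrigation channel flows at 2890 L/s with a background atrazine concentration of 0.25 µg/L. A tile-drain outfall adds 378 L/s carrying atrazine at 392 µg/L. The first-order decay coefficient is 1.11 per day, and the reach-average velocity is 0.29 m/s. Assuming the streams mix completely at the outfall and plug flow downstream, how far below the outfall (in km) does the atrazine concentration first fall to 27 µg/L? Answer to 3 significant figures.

Mass balance: C = (2890·0.2500 + 378.0·392.0) / 3268 = 148900/3268 = 45.56 µg/L.
Set 45.56·exp(−k·t) = 27 → t = ln(45.56/27)/k = 40730 s = 11.31 h.
Distance = v·t = 0.29·40730 = 11810 m = 11.81 km.

11.8 km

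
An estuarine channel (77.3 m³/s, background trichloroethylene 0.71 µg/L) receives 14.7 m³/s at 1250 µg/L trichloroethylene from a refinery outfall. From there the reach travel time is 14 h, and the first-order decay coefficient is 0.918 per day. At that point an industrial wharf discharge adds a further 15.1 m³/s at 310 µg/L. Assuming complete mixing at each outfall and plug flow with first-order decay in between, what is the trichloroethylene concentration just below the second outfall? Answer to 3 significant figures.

144 µg/L

Flow-weighted average: C = (77.30·0.7100 + 14.70·1250) / 92.00 = 18430/92.00 = 200.3 µg/L; combined flow 92.00 m³/s.
First-order decay: C = 200.3·exp(−k·t) = 200.3·0.5854 = 117.3 µg/L.
Second outfall: C = (92.00·117.3 + 15.10·310.0)/107.1 = 144.4 µg/L.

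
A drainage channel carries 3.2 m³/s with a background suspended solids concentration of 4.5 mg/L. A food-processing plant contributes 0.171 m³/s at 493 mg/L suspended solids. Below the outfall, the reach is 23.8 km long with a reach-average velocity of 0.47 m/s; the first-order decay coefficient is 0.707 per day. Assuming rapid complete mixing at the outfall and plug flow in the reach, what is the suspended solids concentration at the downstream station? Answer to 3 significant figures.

19.3 mg/L

Mixed concentration C = ΣQC/ΣQ = (3.200·4.500 + 0.1710·493.0) / 3.371 = 98.70/3.371 = 29.28 mg/L.
Travel time t = 23.8·1000 / 0.47 = 50640 s = 14.07 h.
Decay over the reach: 29.28·exp(−kt) = 29.28·0.6608 = 19.35 mg/L.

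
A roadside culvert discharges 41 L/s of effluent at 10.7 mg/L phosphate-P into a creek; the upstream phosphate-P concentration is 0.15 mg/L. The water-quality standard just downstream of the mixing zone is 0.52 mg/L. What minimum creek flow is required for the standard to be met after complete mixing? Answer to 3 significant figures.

1130 L/s

Set C_mix = 0.52: (Q·0.1500 + 41.00·10.70) / (Q + 41.00) = 0.52
→ Q = 41.00·(10.70 − 0.52)/(0.52 − 0.1500) = 1128 L/s.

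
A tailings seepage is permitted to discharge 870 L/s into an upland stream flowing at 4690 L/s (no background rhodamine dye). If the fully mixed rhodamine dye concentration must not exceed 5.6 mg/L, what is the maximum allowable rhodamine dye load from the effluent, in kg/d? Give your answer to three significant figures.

Mass balance at the limit: 4690·0 + 870.0·Cₑ = 5560·5.6 → Cₑ = 35.79 mg/L.
870.0 L/s = 0.8700 m³/s. Load = 0.8700 m³/s × 35.79 g/m³ × 86 400 s/d = 2690 kg/d.

2690 kg/d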